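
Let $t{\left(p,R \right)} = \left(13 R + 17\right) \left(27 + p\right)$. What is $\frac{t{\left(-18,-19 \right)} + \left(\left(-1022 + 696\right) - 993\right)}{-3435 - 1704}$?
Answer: $\frac{3389}{5139} \approx 0.65947$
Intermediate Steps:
$t{\left(p,R \right)} = \left(17 + 13 R\right) \left(27 + p\right)$
$\frac{t{\left(-18,-19 \right)} + \left(\left(-1022 + 696\right) - 993\right)}{-3435 - 1704} = \frac{\left(459 + 17 \left(-18\right) + 351 \left(-19\right) + 13 \left(-19\right) \left(-18\right)\right) + \left(\left(-1022 + 696\right) - 993\right)}{-3435 - 1704} = \frac{\left(459 - 306 - 6669 + 4446\right) - 1319}{-5139} = \left(-2070 - 1319\right) \left(- \frac{1}{5139}\right) = \left(-3389\right) \left(- \frac{1}{5139}\right) = \frac{3389}{5139}$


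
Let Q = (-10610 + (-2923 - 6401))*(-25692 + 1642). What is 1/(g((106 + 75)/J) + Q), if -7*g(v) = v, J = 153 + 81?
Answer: 1638/785278002419 ≈ 2.0859e-9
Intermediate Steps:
J = 234
g(v) = -v/7
Q = 479412700 (Q = (-10610 - 9324)*(-24050) = -19934*(-24050) = 479412700)
1/(g((106 + 75)/J) + Q) = 1/(-(106 + 75)/(7*234) + 479412700) = 1/(-181/(7*234) + 479412700) = 1/(-⅐*181/234 + 479412700) = 1/(-181/1638 + 479412700) = 1/(785278002419/1638) = 1638/785278002419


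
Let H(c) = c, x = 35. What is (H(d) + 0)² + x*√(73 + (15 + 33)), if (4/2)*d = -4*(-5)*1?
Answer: 485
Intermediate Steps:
d = 10 (d = (-4*(-5)*1)/2 = (20*1)/2 = (½)*20 = 10)
(H(d) + 0)² + x*√(73 + (15 + 33)) = (10 + 0)² + 35*√(73 + (15 + 33)) = 10² + 35*√(73 + 48) = 100 + 35*√121 = 100 + 35*11 = 100 + 385 = 485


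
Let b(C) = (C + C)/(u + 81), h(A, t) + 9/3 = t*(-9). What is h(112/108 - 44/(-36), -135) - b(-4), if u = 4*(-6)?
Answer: 69092/57 ≈ 1212.1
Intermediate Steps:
u = -24
h(A, t) = -3 - 9*t (h(A, t) = -3 + t*(-9) = -3 - 9*t)
b(C) = 2*C/57 (b(C) = (C + C)/(-24 + 81) = (2*C)/57 = (2*C)*(1/57) = 2*C/57)
h(112/108 - 44/(-36), -135) - b(-4) = (-3 - 9*(-135)) - 2*(-4)/57 = (-3 + 1215) - 1*(-8/57) = 1212 + 8/57 = 69092/57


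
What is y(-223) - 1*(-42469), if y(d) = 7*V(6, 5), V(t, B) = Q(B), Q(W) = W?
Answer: 42504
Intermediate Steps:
V(t, B) = B
y(d) = 35 (y(d) = 7*5 = 35)
y(-223) - 1*(-42469) = 35 - 1*(-42469) = 35 + 42469 = 42504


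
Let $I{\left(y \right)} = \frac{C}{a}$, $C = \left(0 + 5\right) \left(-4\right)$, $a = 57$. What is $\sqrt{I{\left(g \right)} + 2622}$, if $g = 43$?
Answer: $\frac{\sqrt{8517738}}{57} \approx 51.202$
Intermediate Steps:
$C = -20$ ($C = 5 \left(-4\right) = -20$)
$I{\left(y \right)} = - \frac{20}{57}$
$\sqrt{I{\left(g \right)} + 2622} = \sqrt{- \frac{20}{57} + 2622} = \sqrt{\frac{149434}{57}} = \frac{\sqrt{8517738}}{57}$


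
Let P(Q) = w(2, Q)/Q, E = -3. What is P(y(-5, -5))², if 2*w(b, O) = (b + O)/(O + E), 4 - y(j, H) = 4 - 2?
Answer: 1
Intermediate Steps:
y(j, H) = 2 (y(j, H) = 4 - (4 - 2) = 4 - 1*2 = 4 - 2 = 2)
w(b, O) = (O + b)/(2*(-3 + O)) (w(b, O) = ((b + O)/(O - 3))/2 = ((O + b)/(-3 + O))/2 = (O + b)/(2*(-3 + O)))
P(Q) = (2 + Q)/(2*Q*(-3 + Q)) (P(Q) = ((Q + 2)/(2*(-3 + Q)))/Q = ((2 + Q)/(2*(-3 + Q)))/Q = (2 + Q)/(2*Q*(-3 + Q)))
P(y(-5, -5))² = ((½)*(2 + 2)/(2*(-3 + 2)))² = ((½)*(½)*4/(-1))² = ((½)*(½)*(-1)*4)² = (-1)² = 1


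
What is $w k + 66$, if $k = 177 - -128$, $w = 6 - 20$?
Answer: $-4204$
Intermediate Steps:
$w = -14$ ($w = 6 - 20 = -14$)
$k = 305$ ($k = 177 + 128 = 305$)
$w k + 66 = \left(-14\right) 305 + 66 = -4270 + 66 = -4204$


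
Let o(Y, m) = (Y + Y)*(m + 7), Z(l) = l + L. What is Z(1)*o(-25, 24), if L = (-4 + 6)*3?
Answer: -10850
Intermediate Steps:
L = 6 (L = 2*3 = 6)
Z(l) = 6 + l (Z(l) = l + 6 = 6 + l)
o(Y, m) = 2*Y*(7 + m) (o(Y, m) = (2*Y)*(7 + m) = 2*Y*(7 + m))
Z(1)*o(-25, 24) = (6 + 1)*(2*(-25)*(7 + 24)) = 7*(2*(-25)*31) = 7*(-1550) = -10850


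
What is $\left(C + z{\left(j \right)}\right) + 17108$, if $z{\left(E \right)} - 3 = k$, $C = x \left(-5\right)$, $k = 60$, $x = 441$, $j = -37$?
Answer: $14966$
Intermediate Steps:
$C = -2205$ ($C = 441 \left(-5\right) = -2205$)
$z{\left(E \right)} = 63$ ($z{\left(E \right)} = 3 + 60 = 63$)
$\left(C + z{\left(j \right)}\right) + 17108 = \left(-2205 + 63\right) + 17108 = -2142 + 17108 = 14966$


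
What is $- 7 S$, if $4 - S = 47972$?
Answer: $335776$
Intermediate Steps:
$S = -47968$ ($S = 4 - 47972 = -47968$)
$- 7 S = \left(-7\right) \left(-47968\right) = 335776$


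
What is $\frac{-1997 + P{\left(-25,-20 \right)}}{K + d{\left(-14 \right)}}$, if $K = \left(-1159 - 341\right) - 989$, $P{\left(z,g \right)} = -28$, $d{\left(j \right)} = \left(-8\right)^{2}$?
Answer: $\frac{81}{97} \approx 0.83505$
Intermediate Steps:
$d{\left(j \right)} = 64$
$K = -2489$ ($K = -1500 - 989 = -2489$)
$\frac{-1997 + P{\left(-25,-20 \right)}}{K + d{\left(-14 \right)}} = \frac{-1997 - 28}{-2489 + 64} = - \frac{2025}{-2425} = \left(-2025\right) \left(- \frac{1}{2425}\right) = \frac{81}{97}$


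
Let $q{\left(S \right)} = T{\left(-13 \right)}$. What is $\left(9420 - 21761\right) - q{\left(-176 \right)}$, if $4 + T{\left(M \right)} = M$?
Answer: $-12324$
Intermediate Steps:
$T{\left(M \right)} = -4 + M$
$q{\left(S \right)} = -17$ ($q{\left(S \right)} = -4 - 13 = -17$)
$\left(9420 - 21761\right) - q{\left(-176 \right)} = \left(9420 - 21761\right) - -17 = \left(9420 - 21761\right) + 17 = -12341 + 17 = -12324$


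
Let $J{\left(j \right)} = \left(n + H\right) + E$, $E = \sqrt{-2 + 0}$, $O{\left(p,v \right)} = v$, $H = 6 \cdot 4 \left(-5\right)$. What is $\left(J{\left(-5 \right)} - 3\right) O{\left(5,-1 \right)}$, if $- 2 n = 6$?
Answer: $126 - i \sqrt{2} \approx 126.0 - 1.4142 i$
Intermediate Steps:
$H = -120$ ($H = 24 \left(-5\right) = -120$)
$E = i \sqrt{2}$ ($E = \sqrt{-2} = i \sqrt{2} \approx 1.4142 i$)
$n = -3$ ($n = \left(- \frac{1}{2}\right) 6 = -3$)
$J{\left(j \right)} = -123 + i \sqrt{2}$ ($J{\left(j \right)} = \left(-3 - 120\right) + i \sqrt{2} = -123 + i \sqrt{2}$)
$\left(J{\left(-5 \right)} - 3\right) O{\left(5,-1 \right)} = \left(\left(-123 + i \sqrt{2}\right) - 3\right) \left(-1\right) = \left(-126 + i \sqrt{2}\right) \left(-1\right) = 126 - i \sqrt{2}$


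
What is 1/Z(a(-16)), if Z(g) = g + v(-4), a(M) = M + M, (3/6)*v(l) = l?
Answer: -1/40 ≈ -0.025000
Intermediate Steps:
v(l) = 2*l
a(M) = 2*M
Z(g) = -8 + g (Z(g) = g + 2*(-4) = g - 8 = -8 + g)
1/Z(a(-16)) = 1/(-8 + 2*(-16)) = 1/(-8 - 32) = 1/(-40) = -1/40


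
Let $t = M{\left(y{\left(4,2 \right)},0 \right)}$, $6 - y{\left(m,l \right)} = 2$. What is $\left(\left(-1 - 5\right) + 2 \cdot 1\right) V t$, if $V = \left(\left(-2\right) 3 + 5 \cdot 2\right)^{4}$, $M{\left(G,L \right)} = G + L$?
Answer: $-4096$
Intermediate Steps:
$y{\left(m,l \right)} = 4$ ($y{\left(m,l \right)} = 6 - 2 = 4$)
$t = 4$ ($t = 4 + 0 = 4$)
$V = 256$ ($V = \left(-6 + 10\right)^{4} = 4^{4} = 256$)
$\left(\left(-1 - 5\right) + 2 \cdot 1\right) V t = \left(\left(-1 - 5\right) + 2 \cdot 1\right) 256 \cdot 4 = \left(-6 + 2\right) 256 \cdot 4 = \left(-4\right) 256 \cdot 4 = \left(-1024\right) 4 = -4096$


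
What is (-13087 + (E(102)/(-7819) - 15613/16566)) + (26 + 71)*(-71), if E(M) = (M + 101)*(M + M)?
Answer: -369718774405/18504222 ≈ -19980.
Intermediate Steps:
E(M) = 2*M*(101 + M) (E(M) = (101 + M)*(2*M) = 2*M*(101 + M))
(-13087 + (E(102)/(-7819) - 15613/16566)) + (26 + 71)*(-71) = (-13087 + ((2*102*(101 + 102))/(-7819) - 15613/16566)) + (26 + 71)*(-71) = (-13087 + ((2*102*203)*(-1/7819) - 15613*1/16566)) + 97*(-71) = (-13087 + (41412*(-1/7819) - 15613/16566)) - 6887 = (-13087 + (-5916/1117 - 15613/16566)) - 6887 = (-13087 - 115444177/18504222) - 6887 = -242280197491/18504222 - 6887 = -369718774405/18504222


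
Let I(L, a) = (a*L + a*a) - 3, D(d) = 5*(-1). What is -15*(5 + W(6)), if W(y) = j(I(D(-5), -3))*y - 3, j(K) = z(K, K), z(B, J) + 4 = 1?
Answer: 240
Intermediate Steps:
D(d) = -5
I(L, a) = -3 + a² + L*a (I(L, a) = (L*a + a²) - 3 = (a² + L*a) - 3 = -3 + a² + L*a)
z(B, J) = -3 (z(B, J) = -4 + 1 = -3)
j(K) = -3
W(y) = -3 - 3*y (W(y) = -3*y - 3 = -3 - 3*y)
-15*(5 + W(6)) = -15*(5 + (-3 - 3*6)) = -15*(5 + (-3 - 18)) = -15*(5 - 21) = -15*(-16) = 240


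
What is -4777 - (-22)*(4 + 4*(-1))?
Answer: -4777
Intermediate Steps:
-4777 - (-22)*(4 + 4*(-1)) = -4777 - (-22)*(4 - 4) = -4777 - (-22)*0 = -4777 - 1*0 = -4777 + 0 = -4777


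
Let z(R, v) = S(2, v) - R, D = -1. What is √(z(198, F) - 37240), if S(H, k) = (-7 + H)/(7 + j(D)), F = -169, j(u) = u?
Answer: I*√1347798/6 ≈ 193.49*I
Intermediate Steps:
S(H, k) = -7/6 + H/6 (S(H, k) = (-7 + H)/(7 - 1) = (-7 + H)/6 = (-7 + H)*(⅙) = -7/6 + H/6)
z(R, v) = -⅚ - R (z(R, v) = (-7/6 + (⅙)*2) - R = (-7/6 + ⅓) - R = -⅚ - R)
√(z(198, F) - 37240) = √((-⅚ - 1*198) - 37240) = √((-⅚ - 198) - 37240) = √(-1193/6 - 37240) = √(-224633/6) = I*√1347798/6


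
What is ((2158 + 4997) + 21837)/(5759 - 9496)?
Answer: -28992/3737 ≈ -7.7581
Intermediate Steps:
((2158 + 4997) + 21837)/(5759 - 9496) = (7155 + 21837)/(-3737) = 28992*(-1/3737) = -28992/3737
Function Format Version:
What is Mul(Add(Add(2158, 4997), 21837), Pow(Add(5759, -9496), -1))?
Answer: Rational(-28992, 3737) ≈ -7.7581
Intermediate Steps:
Mul(Add(Add(2158, 4997), 21837), Pow(Add(5759, -9496), -1)) = Mul(Add(7155, 21837), Pow(-3737, -1)) = Mul(28992, Rational(-1, 3737)) = Rational(-28992, 3737)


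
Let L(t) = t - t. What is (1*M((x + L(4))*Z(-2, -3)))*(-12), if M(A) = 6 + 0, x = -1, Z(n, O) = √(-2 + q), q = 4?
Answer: -72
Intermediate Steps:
Z(n, O) = √2 (Z(n, O) = √(-2 + 4) = √2)
L(t) = 0
M(A) = 6
(1*M((x + L(4))*Z(-2, -3)))*(-12) = (1*6)*(-12) = 6*(-12) = -72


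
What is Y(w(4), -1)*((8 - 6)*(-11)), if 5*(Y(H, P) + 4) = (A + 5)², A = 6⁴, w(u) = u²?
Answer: -37236782/5 ≈ -7.4474e+6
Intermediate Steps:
A = 1296
Y(H, P) = 1692581/5 (Y(H, P) = -4 + (1296 + 5)²/5 = -4 + (⅕)*1301² = -4 + (⅕)*1692601 = -4 + 1692601/5 = 1692581/5)
Y(w(4), -1)*((8 - 6)*(-11)) = 1692581*((8 - 6)*(-11))/5 = 1692581*(2*(-11))/5 = (1692581/5)*(-22) = -37236782/5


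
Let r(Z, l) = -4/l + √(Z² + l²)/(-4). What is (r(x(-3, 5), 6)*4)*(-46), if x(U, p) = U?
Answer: 368/3 + 138*√5 ≈ 431.24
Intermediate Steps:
r(Z, l) = -4/l - √(Z² + l²)/4 (r(Z, l) = -4/l + √(Z² + l²)*(-¼) = -4/l - √(Z² + l²)/4)
(r(x(-3, 5), 6)*4)*(-46) = ((-4/6 - √((-3)² + 6²)/4)*4)*(-46) = ((-4*⅙ - √(9 + 36)/4)*4)*(-46) = ((-⅔ - 3*√5/4)*4)*(-46) = (-8/3 - 3*√5)*(-46) = 368/3 + 138*√5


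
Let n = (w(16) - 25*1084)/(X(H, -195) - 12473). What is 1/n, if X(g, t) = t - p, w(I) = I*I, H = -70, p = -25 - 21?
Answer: 6311/13422 ≈ 0.47020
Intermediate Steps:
p = -46
w(I) = I**2
X(g, t) = 46 + t (X(g, t) = t - 1*(-46) = t + 46 = 46 + t)
n = 13422/6311 (n = (16**2 - 25*1084)/((46 - 195) - 12473) = (256 - 27100)/(-149 - 12473) = -26844/(-12622) = -26844*(-1/12622) = 13422/6311 ≈ 2.1268)
1/n = 1/(13422/6311) = 6311/13422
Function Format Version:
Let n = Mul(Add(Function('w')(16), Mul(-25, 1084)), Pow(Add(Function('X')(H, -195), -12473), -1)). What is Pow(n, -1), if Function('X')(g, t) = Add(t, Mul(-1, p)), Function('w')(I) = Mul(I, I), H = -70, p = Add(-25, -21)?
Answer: Rational(6311, 13422) ≈ 0.47020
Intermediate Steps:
p = -46
Function('w')(I) = Pow(I, 2)
Function('X')(g, t) = Add(46, t) (Function('X')(g, t) = Add(t, Mul(-1, -46)) = Add(t, 46) = Add(46, t))
n = Rational(13422, 6311) (n = Mul(Add(Pow(16, 2), Mul(-25, 1084)), Pow(Add(Add(46, -195), -12473), -1)) = Mul(Add(256, -27100), Pow(Add(-149, -12473), -1)) = Mul(-26844, Pow(-12622, -1)) = Mul(-26844, Rational(-1, 12622)) = Rational(13422, 6311) ≈ 2.1268)
Pow(n, -1) = Pow(Rational(13422, 6311), -1) = Rational(6311, 13422)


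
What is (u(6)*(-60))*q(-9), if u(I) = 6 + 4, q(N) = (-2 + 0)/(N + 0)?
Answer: -400/3 ≈ -133.33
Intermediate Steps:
q(N) = -2/N
u(I) = 10
(u(6)*(-60))*q(-9) = (10*(-60))*(-2/(-9)) = -(-1200)*(-1)/9 = -600*2/9 = -400/3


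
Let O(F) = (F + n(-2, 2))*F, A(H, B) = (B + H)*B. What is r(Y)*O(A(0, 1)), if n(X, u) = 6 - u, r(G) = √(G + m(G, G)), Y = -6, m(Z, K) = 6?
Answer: 0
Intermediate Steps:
A(H, B) = B*(B + H)
r(G) = √(6 + G) (r(G) = √(G + 6) = √(6 + G))
O(F) = F*(4 + F) (O(F) = (F + (6 - 1*2))*F = (F + (6 - 2))*F = (F + 4)*F = (4 + F)*F = F*(4 + F))
r(Y)*O(A(0, 1)) = √(6 - 6)*((1*(1 + 0))*(4 + 1*(1 + 0))) = √0*((1*1)*(4 + 1*1)) = 0*(1*(4 + 1)) = 0*(1*5) = 0*5 = 0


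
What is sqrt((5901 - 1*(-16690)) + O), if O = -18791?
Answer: 10*sqrt(38) ≈ 61.644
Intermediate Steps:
sqrt((5901 - 1*(-16690)) + O) = sqrt((5901 - 1*(-16690)) - 18791) = sqrt((5901 + 16690) - 18791) = sqrt(22591 - 18791) = sqrt(3800) = 10*sqrt(38)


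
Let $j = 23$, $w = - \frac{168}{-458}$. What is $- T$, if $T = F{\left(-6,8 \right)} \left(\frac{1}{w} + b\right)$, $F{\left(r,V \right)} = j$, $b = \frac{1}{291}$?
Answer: $- \frac{511543}{8148} \approx -62.781$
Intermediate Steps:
$w = \frac{84}{229}$ ($w = \left(-168\right) \left(- \frac{1}{458}\right) = \frac{84}{229} \approx 0.36681$)
$b = \frac{1}{291} \approx 0.0034364$
$F{\left(r,V \right)} = 23$
$T = \frac{511543}{8148}$ ($T = 23 \left(\frac{1}{\frac{84}{229}} + \frac{1}{291}\right) = 23 \left(\frac{229}{84} + \frac{1}{291}\right) = 23 \cdot \frac{22241}{8148} = \frac{511543}{8148} \approx 62.781$)
$- T = \left(-1\right) \frac{511543}{8148} = - \frac{511543}{8148}$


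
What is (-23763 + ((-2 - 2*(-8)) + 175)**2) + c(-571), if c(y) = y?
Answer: 11387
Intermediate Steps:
(-23763 + ((-2 - 2*(-8)) + 175)**2) + c(-571) = (-23763 + ((-2 - 2*(-8)) + 175)**2) - 571 = (-23763 + ((-2 + 16) + 175)**2) - 571 = (-23763 + (14 + 175)**2) - 571 = (-23763 + 189**2) - 571 = (-23763 + 35721) - 571 = 11958 - 571 = 11387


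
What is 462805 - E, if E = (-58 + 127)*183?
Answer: 450178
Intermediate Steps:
E = 12627 (E = 69*183 = 12627)
462805 - E = 462805 - 1*12627 = 462805 - 12627 = 450178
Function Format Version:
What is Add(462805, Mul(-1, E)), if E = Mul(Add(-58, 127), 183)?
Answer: 450178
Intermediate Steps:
E = 12627 (E = Mul(69, 183) = 12627)
Add(462805, Mul(-1, E)) = Add(462805, Mul(-1, 12627)) = Add(462805, -12627) = 450178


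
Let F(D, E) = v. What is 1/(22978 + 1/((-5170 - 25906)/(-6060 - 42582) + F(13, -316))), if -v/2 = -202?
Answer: 9841222/226131623437 ≈ 4.3520e-5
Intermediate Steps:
v = 404 (v = -2*(-202) = 404)
F(D, E) = 404
1/(22978 + 1/((-5170 - 25906)/(-6060 - 42582) + F(13, -316))) = 1/(22978 + 1/((-5170 - 25906)/(-6060 - 42582) + 404)) = 1/(22978 + 1/(-31076/(-48642) + 404)) = 1/(22978 + 1/(-31076*(-1/48642) + 404)) = 1/(22978 + 1/(15538/24321 + 404)) = 1/(22978 + 1/(9841222/24321)) = 1/(22978 + 24321/9841222) = 1/(226131623437/9841222) = 9841222/226131623437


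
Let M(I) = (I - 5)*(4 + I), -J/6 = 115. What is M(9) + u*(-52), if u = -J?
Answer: -35828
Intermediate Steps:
J = -690 (J = -6*115 = -690)
M(I) = (-5 + I)*(4 + I)
u = 690 (u = -1*(-690) = 690)
M(9) + u*(-52) = (-20 + 9**2 - 1*9) + 690*(-52) = (-20 + 81 - 9) - 35880 = 52 - 35880 = -35828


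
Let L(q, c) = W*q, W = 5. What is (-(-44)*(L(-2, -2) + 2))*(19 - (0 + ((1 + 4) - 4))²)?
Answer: -6336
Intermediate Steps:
L(q, c) = 5*q
(-(-44)*(L(-2, -2) + 2))*(19 - (0 + ((1 + 4) - 4))²) = (-(-44)*(5*(-2) + 2))*(19 - (0 + ((1 + 4) - 4))²) = (-(-44)*(-10 + 2))*(19 - (0 + (5 - 4))²) = (-(-44)*(-8))*(19 - (0 + 1)²) = (-22*16)*(19 - 1*1²) = -352*(19 - 1*1) = -352*(19 - 1) = -352*18 = -6336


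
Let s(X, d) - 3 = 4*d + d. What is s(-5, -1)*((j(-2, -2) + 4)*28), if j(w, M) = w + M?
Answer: 0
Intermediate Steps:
s(X, d) = 3 + 5*d (s(X, d) = 3 + (4*d + d) = 3 + 5*d)
j(w, M) = M + w
s(-5, -1)*((j(-2, -2) + 4)*28) = (3 + 5*(-1))*(((-2 - 2) + 4)*28) = (3 - 5)*((-4 + 4)*28) = -0*28 = -2*0 = 0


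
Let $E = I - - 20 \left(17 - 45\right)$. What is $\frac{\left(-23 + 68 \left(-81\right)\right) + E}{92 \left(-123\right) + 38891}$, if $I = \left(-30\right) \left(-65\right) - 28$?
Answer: $- \frac{4169}{27575} \approx -0.15119$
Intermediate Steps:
$I = 1922$ ($I = 1950 - 28 = 1922$)
$E = 1362$ ($E = 1922 - - 20 \left(17 - 45\right) = 1922 - \left(-20\right) \left(-28\right) = 1922 - 560 = 1362$)
$\frac{\left(-23 + 68 \left(-81\right)\right) + E}{92 \left(-123\right) + 38891} = \frac{\left(-23 + 68 \left(-81\right)\right) + 1362}{92 \left(-123\right) + 38891} = \frac{\left(-23 - 5508\right) + 1362}{-11316 + 38891} = \frac{-5531 + 1362}{27575} = \left(-4169\right) \frac{1}{27575} = - \frac{4169}{27575}$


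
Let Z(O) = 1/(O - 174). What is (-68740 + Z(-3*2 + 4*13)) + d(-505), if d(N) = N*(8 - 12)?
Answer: -8540161/128 ≈ -66720.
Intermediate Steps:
d(N) = -4*N (d(N) = N*(-4) = -4*N)
Z(O) = 1/(-174 + O)
(-68740 + Z(-3*2 + 4*13)) + d(-505) = (-68740 + 1/(-174 + (-3*2 + 4*13))) - 4*(-505) = (-68740 + 1/(-174 + (-6 + 52))) + 2020 = (-68740 + 1/(-174 + 46)) + 2020 = (-68740 + 1/(-128)) + 2020 = (-68740 - 1/128) + 2020 = -8798721/128 + 2020 = -8540161/128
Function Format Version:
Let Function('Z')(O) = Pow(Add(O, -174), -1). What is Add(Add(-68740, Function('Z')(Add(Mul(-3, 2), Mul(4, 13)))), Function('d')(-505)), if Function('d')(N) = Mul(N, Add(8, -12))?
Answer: Rational(-8540161, 128) ≈ -66720.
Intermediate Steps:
Function('d')(N) = Mul(-4, N) (Function('d')(N) = Mul(N, -4) = Mul(-4, N))
Function('Z')(O) = Pow(Add(-174, O), -1)
Add(Add(-68740, Function('Z')(Add(Mul(-3, 2), Mul(4, 13)))), Function('d')(-505)) = Add(Add(-68740, Pow(Add(-174, Add(Mul(-3, 2), Mul(4, 13))), -1)), Mul(-4, -505)) = Add(Add(-68740, Pow(Add(-174, Add(-6, 52)), -1)), 2020) = Add(Add(-68740, Pow(Add(-174, 46), -1)), 2020) = Add(Add(-68740, Pow(-128, -1)), 2020) = Add(Add(-68740, Rational(-1, 128)), 2020) = Add(Rational(-8798721, 128), 2020) = Rational(-8540161, 128)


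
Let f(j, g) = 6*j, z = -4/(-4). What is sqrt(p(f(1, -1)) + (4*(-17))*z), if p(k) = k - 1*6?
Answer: 2*I*sqrt(17) ≈ 8.2462*I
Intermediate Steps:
z = 1 (z = -4*(-1/4) = 1)
p(k) = -6 + k (p(k) = k - 6 = -6 + k)
sqrt(p(f(1, -1)) + (4*(-17))*z) = sqrt((-6 + 6*1) + (4*(-17))*1) = sqrt((-6 + 6) - 68*1) = sqrt(0 - 68) = sqrt(-68) = 2*I*sqrt(17)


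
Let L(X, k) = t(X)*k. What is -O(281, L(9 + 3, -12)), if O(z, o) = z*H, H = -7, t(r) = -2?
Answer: 1967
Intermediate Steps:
L(X, k) = -2*k
O(z, o) = -7*z (O(z, o) = z*(-7) = -7*z)
-O(281, L(9 + 3, -12)) = -(-7)*281 = -1*(-1967) = 1967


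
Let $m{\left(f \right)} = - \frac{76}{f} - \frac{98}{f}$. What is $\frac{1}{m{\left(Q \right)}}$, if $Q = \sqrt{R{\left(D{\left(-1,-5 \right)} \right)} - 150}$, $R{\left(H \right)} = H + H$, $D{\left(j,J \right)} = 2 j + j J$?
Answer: $- \frac{2 i}{29} \approx - 0.068966 i$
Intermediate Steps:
$D{\left(j,J \right)} = 2 j + J j$
$R{\left(H \right)} = 2 H$
$Q = 12 i$ ($Q = \sqrt{2 \left(- (2 - 5)\right) - 150} = \sqrt{2 \left(\left(-1\right) \left(-3\right)\right) - 150} = \sqrt{2 \cdot 3 - 150} = \sqrt{6 - 150} = \sqrt{-144} = 12 i \approx 12.0 i$)
$m{\left(f \right)} = - \frac{174}{f}$
$\frac{1}{m{\left(Q \right)}} = \frac{1}{\left(-174\right) \frac{1}{12 i}} = \frac{1}{\left(-174\right) \left(- \frac{i}{12}\right)} = \frac{1}{\frac{29}{2} i} = - \frac{2 i}{29}$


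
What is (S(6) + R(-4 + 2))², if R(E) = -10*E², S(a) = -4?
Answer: 1936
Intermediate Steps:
(S(6) + R(-4 + 2))² = (-4 - 10*(-4 + 2)²)² = (-4 - 10*(-2)²)² = (-4 - 10*4)² = (-4 - 40)² = (-44)² = 1936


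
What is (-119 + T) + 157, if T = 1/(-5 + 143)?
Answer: 5245/138 ≈ 38.007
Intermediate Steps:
T = 1/138 ≈ 0.0072464
(-119 + T) + 157 = (-119 + 1/138) + 157 = -16421/138 + 157 = 5245/138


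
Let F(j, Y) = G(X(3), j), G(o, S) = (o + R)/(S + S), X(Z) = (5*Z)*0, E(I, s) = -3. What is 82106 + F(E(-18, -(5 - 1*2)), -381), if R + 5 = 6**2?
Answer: 492605/6 ≈ 82101.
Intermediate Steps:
X(Z) = 0
R = 31 (R = -5 + 6**2 = -5 + 36 = 31)
G(o, S) = (31 + o)/(2*S) (G(o, S) = (o + 31)/(S + S) = (31 + o)/((2*S)) = (31 + o)*(1/(2*S)) = (31 + o)/(2*S))
F(j, Y) = 31/(2*j) (F(j, Y) = (31 + 0)/(2*j) = (1/2)*31/j = 31/(2*j))
82106 + F(E(-18, -(5 - 1*2)), -381) = 82106 + (31/2)/(-3) = 82106 + (31/2)*(-1/3) = 82106 - 31/6 = 492605/6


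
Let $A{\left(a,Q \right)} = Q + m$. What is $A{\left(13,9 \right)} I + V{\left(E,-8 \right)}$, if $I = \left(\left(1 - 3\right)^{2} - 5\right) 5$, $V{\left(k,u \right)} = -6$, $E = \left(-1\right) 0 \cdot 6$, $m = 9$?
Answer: $-96$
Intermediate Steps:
$E = 0$ ($E = 0 \cdot 6 = 0$)
$A{\left(a,Q \right)} = 9 + Q$ ($A{\left(a,Q \right)} = Q + 9 = 9 + Q$)
$I = -5$ ($I = \left(\left(-2\right)^{2} - 5\right) 5 = \left(4 - 5\right) 5 = \left(-1\right) 5 = -5$)
$A{\left(13,9 \right)} I + V{\left(E,-8 \right)} = \left(9 + 9\right) \left(-5\right) - 6 = 18 \left(-5\right) - 6 = -90 - 6 = -96$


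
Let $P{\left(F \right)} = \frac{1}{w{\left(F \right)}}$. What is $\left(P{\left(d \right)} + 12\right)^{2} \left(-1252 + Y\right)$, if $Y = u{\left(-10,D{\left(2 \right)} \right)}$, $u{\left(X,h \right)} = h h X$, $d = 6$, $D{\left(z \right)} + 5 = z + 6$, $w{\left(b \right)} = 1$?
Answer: $-226798$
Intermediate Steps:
$D{\left(z \right)} = 1 + z$ ($D{\left(z \right)} = -5 + \left(z + 6\right) = -5 + \left(6 + z\right) = 1 + z$)
$u{\left(X,h \right)} = X h^{2}$ ($u{\left(X,h \right)} = h^{2} X = X h^{2}$)
$Y = -90$ ($Y = - 10 \left(1 + 2\right)^{2} = - 10 \cdot 3^{2} = \left(-10\right) 9 = -90$)
$P{\left(F \right)} = 1$ ($P{\left(F \right)} = 1^{-1} = 1$)
$\left(P{\left(d \right)} + 12\right)^{2} \left(-1252 + Y\right) = \left(1 + 12\right)^{2} \left(-1252 - 90\right) = 13^{2} \left(-1342\right) = 169 \left(-1342\right) = -226798$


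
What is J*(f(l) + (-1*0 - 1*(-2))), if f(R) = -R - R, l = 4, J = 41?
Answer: -246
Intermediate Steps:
f(R) = -2*R
J*(f(l) + (-1*0 - 1*(-2))) = 41*(-2*4 + (-1*0 - 1*(-2))) = 41*(-8 + (0 + 2)) = 41*(-8 + 2) = 41*(-6) = -246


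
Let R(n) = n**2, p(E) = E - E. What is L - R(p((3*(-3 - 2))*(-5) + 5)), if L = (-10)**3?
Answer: -1000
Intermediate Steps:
p(E) = 0
L = -1000
L - R(p((3*(-3 - 2))*(-5) + 5)) = -1000 - 1*0**2 = -1000 - 1*0 = -1000 + 0 = -1000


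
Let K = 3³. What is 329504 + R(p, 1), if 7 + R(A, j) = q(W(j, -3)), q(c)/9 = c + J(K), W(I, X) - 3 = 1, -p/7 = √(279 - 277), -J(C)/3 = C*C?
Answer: 309850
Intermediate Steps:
K = 27
J(C) = -3*C² (J(C) = -3*C*C = -3*C²)
p = -7*√2 (p = -7*√(279 - 277) = -7*√2 ≈ -9.8995)
W(I, X) = 4 (W(I, X) = 3 + 1 = 4)
q(c) = -19683 + 9*c (q(c) = 9*(c - 3*27²) = 9*(c - 3*729) = 9*(c - 2187) = 9*(-2187 + c) = -19683 + 9*c)
R(A, j) = -19654 (R(A, j) = -7 + (-19683 + 9*4) = -7 + (-19683 + 36) = -7 - 19647 = -19654)
329504 + R(p, 1) = 329504 - 19654 = 309850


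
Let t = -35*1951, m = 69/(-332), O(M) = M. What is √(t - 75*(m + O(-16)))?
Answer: I*√1848164735/166 ≈ 258.98*I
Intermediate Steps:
m = -69/332 (m = 69*(-1/332) = -69/332 ≈ -0.20783)
t = -68285
√(t - 75*(m + O(-16))) = √(-68285 - 75*(-69/332 - 16)) = √(-68285 - 75*(-5381/332)) = √(-68285 + 403575/332) = √(-22267045/332) = I*√1848164735/166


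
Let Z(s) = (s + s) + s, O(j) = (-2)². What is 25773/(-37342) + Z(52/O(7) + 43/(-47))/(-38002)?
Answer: -23048315715/33348161074 ≈ -0.69114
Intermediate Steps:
O(j) = 4
Z(s) = 3*s (Z(s) = 2*s + s = 3*s)
25773/(-37342) + Z(52/O(7) + 43/(-47))/(-38002) = 25773/(-37342) + (3*(52/4 + 43/(-47)))/(-38002) = 25773*(-1/37342) + (3*(52*(¼) + 43*(-1/47)))*(-1/38002) = -25773/37342 + (3*(13 - 43/47))*(-1/38002) = -25773/37342 + (3*(568/47))*(-1/38002) = -25773/37342 + (1704/47)*(-1/38002) = -25773/37342 - 852/893047 = -23048315715/33348161074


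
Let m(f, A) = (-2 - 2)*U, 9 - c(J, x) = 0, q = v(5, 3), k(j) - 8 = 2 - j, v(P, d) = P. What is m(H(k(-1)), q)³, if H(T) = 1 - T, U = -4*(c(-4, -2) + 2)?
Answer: 5451776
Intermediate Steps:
k(j) = 10 - j (k(j) = 8 + (2 - j) = 10 - j)
q = 5
c(J, x) = 9 (c(J, x) = 9 - 1*0 = 9 + 0 = 9)
U = -44 (U = -4*(9 + 2) = -4*11 = -44)
m(f, A) = 176 (m(f, A) = (-2 - 2)*(-44) = -4*(-44) = 176)
m(H(k(-1)), q)³ = 176³ = 5451776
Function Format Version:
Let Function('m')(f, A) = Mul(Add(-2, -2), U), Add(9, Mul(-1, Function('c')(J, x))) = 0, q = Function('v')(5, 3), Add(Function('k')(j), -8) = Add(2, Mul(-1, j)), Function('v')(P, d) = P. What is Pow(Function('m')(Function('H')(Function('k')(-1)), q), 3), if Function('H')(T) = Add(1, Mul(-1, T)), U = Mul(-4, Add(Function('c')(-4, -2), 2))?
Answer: 5451776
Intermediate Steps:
Function('k')(j) = Add(10, Mul(-1, j)) (Function('k')(j) = Add(8, Add(2, Mul(-1, j))) = Add(10, Mul(-1, j)))
q = 5
Function('c')(J, x) = 9 (Function('c')(J, x) = Add(9, Mul(-1, 0)) = Add(9, 0) = 9)
U = -44 (U = Mul(-4, Add(9, 2)) = Mul(-4, 11) = -44)
Function('m')(f, A) = 176 (Function('m')(f, A) = Mul(Add(-2, -2), -44) = Mul(-4, -44) = 176)
Pow(Function('m')(Function('H')(Function('k')(-1)), q), 3) = Pow(176, 3) = 5451776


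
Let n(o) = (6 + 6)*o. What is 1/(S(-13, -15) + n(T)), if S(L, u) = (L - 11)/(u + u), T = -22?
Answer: -5/1316 ≈ -0.0037994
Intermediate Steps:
n(o) = 12*o
S(L, u) = (-11 + L)/(2*u) (S(L, u) = (-11 + L)/((2*u)) = (-11 + L)*(1/(2*u)) = (-11 + L)/(2*u))
1/(S(-13, -15) + n(T)) = 1/((½)*(-11 - 13)/(-15) + 12*(-22)) = 1/((½)*(-1/15)*(-24) - 264) = 1/(⅘ - 264) = 1/(-1316/5) = -5/1316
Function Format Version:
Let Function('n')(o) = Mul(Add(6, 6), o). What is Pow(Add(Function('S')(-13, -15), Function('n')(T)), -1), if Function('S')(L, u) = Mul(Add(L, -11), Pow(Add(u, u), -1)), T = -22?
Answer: Rational(-5, 1316) ≈ -0.0037994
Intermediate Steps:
Function('n')(o) = Mul(12, o)
Function('S')(L, u) = Mul(Rational(1, 2), Pow(u, -1), Add(-11, L)) (Function('S')(L, u) = Mul(Add(-11, L), Pow(Mul(2, u), -1)) = Mul(Add(-11, L), Mul(Rational(1, 2), Pow(u, -1))) = Mul(Rational(1, 2), Pow(u, -1), Add(-11, L)))
Pow(Add(Function('S')(-13, -15), Function('n')(T)), -1) = Pow(Add(Mul(Rational(1, 2), Pow(-15, -1), Add(-11, -13)), Mul(12, -22)), -1) = Pow(Add(Mul(Rational(1, 2), Rational(-1, 15), -24), -264), -1) = Pow(Add(Rational(4, 5), -264), -1) = Pow(Rational(-1316, 5), -1) = Rational(-5, 1316)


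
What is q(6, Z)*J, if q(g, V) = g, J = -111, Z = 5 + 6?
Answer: -666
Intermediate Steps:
Z = 11
q(6, Z)*J = 6*(-111) = -666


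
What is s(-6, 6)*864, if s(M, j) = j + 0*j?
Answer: 5184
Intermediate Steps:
s(M, j) = j (s(M, j) = j + 0 = j)
s(-6, 6)*864 = 6*864 = 5184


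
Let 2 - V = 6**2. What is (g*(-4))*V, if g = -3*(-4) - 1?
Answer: 1496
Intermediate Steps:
g = 11 (g = 12 - 1 = 11)
V = -34 (V = 2 - 1*6**2 = 2 - 1*36 = 2 - 36 = -34)
(g*(-4))*V = (11*(-4))*(-34) = -44*(-34) = 1496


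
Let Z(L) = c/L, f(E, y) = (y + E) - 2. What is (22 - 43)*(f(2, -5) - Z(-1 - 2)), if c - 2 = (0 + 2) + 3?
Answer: 56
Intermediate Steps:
c = 7 (c = 2 + ((0 + 2) + 3) = 2 + (2 + 3) = 2 + 5 = 7)
f(E, y) = -2 + E + y (f(E, y) = (E + y) - 2 = -2 + E + y)
Z(L) = 7/L
(22 - 43)*(f(2, -5) - Z(-1 - 2)) = (22 - 43)*((-2 + 2 - 5) - 7/(-1 - 2)) = -21*(-5 - 7/(-3)) = -21*(-5 - 7*(-1)/3) = -21*(-5 - 1*(-7/3)) = -21*(-5 + 7/3) = -21*(-8/3) = 56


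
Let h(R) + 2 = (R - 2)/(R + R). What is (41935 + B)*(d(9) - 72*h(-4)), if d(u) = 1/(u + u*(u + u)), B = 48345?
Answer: 1389499480/171 ≈ 8.1257e+6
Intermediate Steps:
h(R) = -2 + (-2 + R)/(2*R) (h(R) = -2 + (R - 2)/(R + R) = -2 + (-2 + R)/((2*R)) = -2 + (-2 + R)*(1/(2*R)) = -2 + (-2 + R)/(2*R))
d(u) = 1/(u + 2*u²) (d(u) = 1/(u + u*(2*u)) = 1/(u + 2*u²))
(41935 + B)*(d(9) - 72*h(-4)) = (41935 + 48345)*(1/(9*(1 + 2*9)) - 72*(-3/2 - 1/(-4))) = 90280*(1/(9*(1 + 18)) - 72*(-3/2 - 1*(-¼))) = 90280*((⅑)/19 - 72*(-3/2 + ¼)) = 90280*((⅑)*(1/19) - 72*(-5/4)) = 90280*(1/171 + 90) = 90280*(15391/171) = 1389499480/171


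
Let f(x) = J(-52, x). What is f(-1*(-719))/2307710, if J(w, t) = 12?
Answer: 6/1153855 ≈ 5.2000e-6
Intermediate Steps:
f(x) = 12
f(-1*(-719))/2307710 = 12/2307710 = 12*(1/2307710) = 6/1153855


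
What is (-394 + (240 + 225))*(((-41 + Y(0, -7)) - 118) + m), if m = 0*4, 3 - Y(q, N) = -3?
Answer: -10863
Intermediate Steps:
Y(q, N) = 6 (Y(q, N) = 3 - 1*(-3) = 3 + 3 = 6)
m = 0
(-394 + (240 + 225))*(((-41 + Y(0, -7)) - 118) + m) = (-394 + (240 + 225))*(((-41 + 6) - 118) + 0) = (-394 + 465)*((-35 - 118) + 0) = 71*(-153 + 0) = 71*(-153) = -10863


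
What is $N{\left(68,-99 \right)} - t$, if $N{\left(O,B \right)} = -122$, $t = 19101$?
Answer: $-19223$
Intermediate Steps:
$N{\left(68,-99 \right)} - t = -122 - 19101 = -19223$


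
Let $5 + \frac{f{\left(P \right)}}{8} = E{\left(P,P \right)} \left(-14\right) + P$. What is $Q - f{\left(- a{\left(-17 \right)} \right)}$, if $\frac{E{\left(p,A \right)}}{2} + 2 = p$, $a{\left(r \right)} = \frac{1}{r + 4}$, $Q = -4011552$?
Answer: $- \frac{52155264}{13} \approx -4.0119 \cdot 10^{6}$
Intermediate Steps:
$a{\left(r \right)} = \frac{1}{4 + r}$
$E{\left(p,A \right)} = -4 + 2 p$
$f{\left(P \right)} = 408 - 216 P$ ($f{\left(P \right)} = -40 + 8 \left(\left(-4 + 2 P\right) \left(-14\right) + P\right) = -40 + 8 \left(\left(56 - 28 P\right) + P\right) = -40 + 8 \left(56 - 27 P\right) = -40 - \left(-448 + 216 P\right) = 408 - 216 P$)
$Q - f{\left(- a{\left(-17 \right)} \right)} = -4011552 - \left(408 - 216 \left(- \frac{1}{4 - 17}\right)\right) = -4011552 - \left(408 - 216 \left(- \frac{1}{-13}\right)\right) = -4011552 - \left(408 - 216 \left(\left(-1\right) \left(- \frac{1}{13}\right)\right)\right) = -4011552 - \left(408 - \frac{216}{13}\right) = -4011552 - \frac{5088}{13} = - \frac{52155264}{13}$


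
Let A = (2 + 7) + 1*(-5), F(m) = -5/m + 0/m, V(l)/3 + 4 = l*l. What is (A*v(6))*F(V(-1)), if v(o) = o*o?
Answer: 80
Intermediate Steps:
V(l) = -12 + 3*l² (V(l) = -12 + 3*(l*l) = -12 + 3*l²)
F(m) = -5/m (F(m) = -5/m + 0 = -5/m)
A = 4 (A = 9 - 5 = 4)
v(o) = o²
(A*v(6))*F(V(-1)) = (4*6²)*(-5/(-12 + 3*(-1)²)) = (4*36)*(-5/(-12 + 3*1)) = 144*(-5/(-12 + 3)) = 144*(-5/(-9)) = 144*(-5*(-⅑)) = 144*(5/9) = 80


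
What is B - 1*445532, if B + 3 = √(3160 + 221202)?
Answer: -445535 + √224362 ≈ -4.4506e+5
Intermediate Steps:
B = -3 + √224362 (B = -3 + √(3160 + 221202) = -3 + √224362 ≈ 470.67)
B - 1*445532 = (-3 + √224362) - 1*445532 = (-3 + √224362) - 445532 = -445535 + √224362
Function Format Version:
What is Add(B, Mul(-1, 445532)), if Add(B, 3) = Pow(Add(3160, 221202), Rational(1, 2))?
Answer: Add(-445535, Pow(224362, Rational(1, 2))) ≈ -4.4506e+5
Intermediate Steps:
B = Add(-3, Pow(224362, Rational(1, 2))) (B = Add(-3, Pow(Add(3160, 221202), Rational(1, 2))) = Add(-3, Pow(224362, Rational(1, 2))) ≈ 470.67)
Add(B, Mul(-1, 445532)) = Add(Add(-3, Pow(224362, Rational(1, 2))), Mul(-1, 445532)) = Add(Add(-3, Pow(224362, Rational(1, 2))), -445532) = Add(-445535, Pow(224362, Rational(1, 2)))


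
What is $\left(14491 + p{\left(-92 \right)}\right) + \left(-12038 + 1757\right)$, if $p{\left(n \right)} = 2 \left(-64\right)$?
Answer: $4082$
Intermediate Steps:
$p{\left(n \right)} = -128$
$\left(14491 + p{\left(-92 \right)}\right) + \left(-12038 + 1757\right) = \left(14491 - 128\right) + \left(-12038 + 1757\right) = 14363 - 10281 = 4082$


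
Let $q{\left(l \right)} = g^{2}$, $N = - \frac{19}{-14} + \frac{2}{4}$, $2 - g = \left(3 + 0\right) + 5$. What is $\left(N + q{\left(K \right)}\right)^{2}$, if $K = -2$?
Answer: $\frac{70225}{49} \approx 1433.2$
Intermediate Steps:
$g = -6$ ($g = 2 - \left(\left(3 + 0\right) + 5\right) = 2 - \left(3 + 5\right) = 2 - 8 = -6$)
$N = \frac{13}{7}$ ($N = \left(-19\right) \left(- \frac{1}{14}\right) + 2 \cdot \frac{1}{4} = \frac{19}{14} + \frac{1}{2} = \frac{13}{7} \approx 1.8571$)
$q{\left(l \right)} = 36$ ($q{\left(l \right)} = \left(-6\right)^{2} = 36$)
$\left(N + q{\left(K \right)}\right)^{2} = \left(\frac{13}{7} + 36\right)^{2} = \left(\frac{265}{7}\right)^{2} = \frac{70225}{49}$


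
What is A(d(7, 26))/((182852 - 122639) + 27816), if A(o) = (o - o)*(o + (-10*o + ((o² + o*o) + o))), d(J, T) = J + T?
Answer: 0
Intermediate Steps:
A(o) = 0 (A(o) = 0*(o + (-10*o + ((o² + o²) + o))) = 0*(o + (-10*o + (2*o² + o))) = 0*(o + (-10*o + (o + 2*o²))) = 0*(o + (-9*o + 2*o²)) = 0*(-8*o + 2*o²) = 0)
A(d(7, 26))/((182852 - 122639) + 27816) = 0/((182852 - 122639) + 27816) = 0/(60213 + 27816) = 0/88029 = 0*(1/88029) = 0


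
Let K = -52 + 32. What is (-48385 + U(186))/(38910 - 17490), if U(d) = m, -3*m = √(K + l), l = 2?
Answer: -9677/4284 - I*√2/21420 ≈ -2.2589 - 6.6023e-5*I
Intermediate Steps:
K = -20
m = -I*√2 (m = -√(-20 + 2)/3 = -I*√2 ≈ -1.4142*I)
U(d) = -I*√2
(-48385 + U(186))/(38910 - 17490) = (-48385 - I*√2)/(38910 - 17490) = (-48385 - I*√2)/21420 = (-48385 - I*√2)*(1/21420) = -9677/4284 - I*√2/21420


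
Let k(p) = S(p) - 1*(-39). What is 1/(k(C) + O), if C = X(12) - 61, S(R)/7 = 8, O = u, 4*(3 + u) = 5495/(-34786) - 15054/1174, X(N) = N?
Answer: 81677528/7249272789 ≈ 0.011267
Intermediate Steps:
u = -510092371/81677528 (u = -3 + (5495/(-34786) - 15054/1174)/4 = -3 + (5495*(-1/34786) - 15054*1/1174)/4 = -3 + (-5495/34786 - 7527/587)/4 = -3 + (¼)*(-265059787/20419382) = -3 - 265059787/81677528 = -510092371/81677528 ≈ -6.2452)
O = -510092371/81677528 ≈ -6.2452
S(R) = 56 (S(R) = 7*8 = 56)
C = -49 (C = 12 - 61 = -49)
k(p) = 95 (k(p) = 56 - 1*(-39) = 56 + 39 = 95)
1/(k(C) + O) = 1/(95 - 510092371/81677528) = 1/(7249272789/81677528) = 81677528/7249272789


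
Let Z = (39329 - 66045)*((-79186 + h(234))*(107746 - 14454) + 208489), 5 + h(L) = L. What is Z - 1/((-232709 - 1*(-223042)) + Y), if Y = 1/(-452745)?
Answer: 861270488256090312407225/4376685916 ≈ 1.9679e+14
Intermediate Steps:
h(L) = -5 + L
Y = -1/452745 ≈ -2.2087e-6
Z = 196785993965780 (Z = (39329 - 66045)*((-79186 + (-5 + 234))*(107746 - 14454) + 208489) = -26716*((-79186 + 229)*93292 + 208489) = -26716*(-78957*93292 + 208489) = -26716*(-7366056444 + 208489) = -26716*(-7365847955) = 196785993965780)
Z - 1/((-232709 - 1*(-223042)) + Y) = 196785993965780 - 1/((-232709 - 1*(-223042)) - 1/452745) = 196785993965780 - 1/((-232709 + 223042) - 1/452745) = 196785993965780 - 1/(-9667 - 1/452745) = 196785993965780 - 1/(-4376685916/452745) = 196785993965780 - 1*(-452745/4376685916) = 196785993965780 + 452745/4376685916 = 861270488256090312407225/4376685916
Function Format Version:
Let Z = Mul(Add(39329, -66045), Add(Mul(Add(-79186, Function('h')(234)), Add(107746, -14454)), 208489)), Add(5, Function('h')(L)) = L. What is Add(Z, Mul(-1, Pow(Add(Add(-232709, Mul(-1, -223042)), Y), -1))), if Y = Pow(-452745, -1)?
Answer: Rational(861270488256090312407225, 4376685916) ≈ 1.9679e+14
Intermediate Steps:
Function('h')(L) = Add(-5, L)
Y = Rational(-1, 452745) ≈ -2.2087e-6
Z = 196785993965780 (Z = Mul(Add(39329, -66045), Add(Mul(Add(-79186, Add(-5, 234)), Add(107746, -14454)), 208489)) = Mul(-26716, Add(Mul(Add(-79186, 229), 93292), 208489)) = Mul(-26716, Add(Mul(-78957, 93292), 208489)) = Mul(-26716, Add(-7366056444, 208489)) = Mul(-26716, -7365847955) = 196785993965780)
Add(Z, Mul(-1, Pow(Add(Add(-232709, Mul(-1, -223042)), Y), -1))) = Add(196785993965780, Mul(-1, Pow(Add(Add(-232709, Mul(-1, -223042)), Rational(-1, 452745)), -1))) = Add(196785993965780, Mul(-1, Pow(Add(Add(-232709, 223042), Rational(-1, 452745)), -1))) = Add(196785993965780, Mul(-1, Pow(Add(-9667, Rational(-1, 452745)), -1))) = Add(196785993965780, Mul(-1, Pow(Rational(-4376685916, 452745), -1))) = Add(196785993965780, Mul(-1, Rational(-452745, 4376685916))) = Add(196785993965780, Rational(452745, 4376685916)) = Rational(861270488256090312407225, 4376685916)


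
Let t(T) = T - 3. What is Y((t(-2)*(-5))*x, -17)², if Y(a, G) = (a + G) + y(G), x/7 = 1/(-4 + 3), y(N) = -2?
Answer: 37636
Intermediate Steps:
t(T) = -3 + T
x = -7 (x = 7/(-4 + 3) = 7/(-1) = 7*(-1) = -7)
Y(a, G) = -2 + G + a (Y(a, G) = (a + G) - 2 = (G + a) - 2 = -2 + G + a)
Y((t(-2)*(-5))*x, -17)² = (-2 - 17 + ((-3 - 2)*(-5))*(-7))² = (-2 - 17 - 5*(-5)*(-7))² = (-2 - 17 + 25*(-7))² = (-2 - 17 - 175)² = (-194)² = 37636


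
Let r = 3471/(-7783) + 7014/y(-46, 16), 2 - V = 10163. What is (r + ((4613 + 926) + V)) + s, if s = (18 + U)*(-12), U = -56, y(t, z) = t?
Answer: -773126308/179009 ≈ -4318.9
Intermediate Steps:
V = -10161 (V = 2 - 1*10163 = 2 - 10163 = -10161)
r = -27374814/179009 (r = 3471/(-7783) + 7014/(-46) = 3471*(-1/7783) + 7014*(-1/46) = -3471/7783 - 3507/23 = -27374814/179009 ≈ -152.92)
s = 456 (s = (18 - 56)*(-12) = -38*(-12) = 456)
(r + ((4613 + 926) + V)) + s = (-27374814/179009 + ((4613 + 926) - 10161)) + 456 = (-27374814/179009 + (5539 - 10161)) + 456 = (-27374814/179009 - 4622) + 456 = -854754412/179009 + 456 = -773126308/179009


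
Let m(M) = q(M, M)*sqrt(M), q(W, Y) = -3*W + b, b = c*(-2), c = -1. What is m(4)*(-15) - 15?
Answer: 285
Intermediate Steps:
b = 2 (b = -1*(-2) = 2)
q(W, Y) = 2 - 3*W (q(W, Y) = -3*W + 2 = 2 - 3*W)
m(M) = sqrt(M)*(2 - 3*M) (m(M) = (2 - 3*M)*sqrt(M) = sqrt(M)*(2 - 3*M))
m(4)*(-15) - 15 = (sqrt(4)*(2 - 3*4))*(-15) - 15 = (2*(2 - 12))*(-15) - 15 = (2*(-10))*(-15) - 15 = -20*(-15) - 15 = 300 - 15 = 285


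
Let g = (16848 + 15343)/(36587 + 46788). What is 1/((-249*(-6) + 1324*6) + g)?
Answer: 83375/786925441 ≈ 0.00010595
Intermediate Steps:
g = 32191/83375 ≈ 0.38610
1/((-249*(-6) + 1324*6) + g) = 1/((-249*(-6) + 1324*6) + 32191/83375) = 1/((1494 + 7944) + 32191/83375) = 1/(9438 + 32191/83375) = 1/(786925441/83375) = 83375/786925441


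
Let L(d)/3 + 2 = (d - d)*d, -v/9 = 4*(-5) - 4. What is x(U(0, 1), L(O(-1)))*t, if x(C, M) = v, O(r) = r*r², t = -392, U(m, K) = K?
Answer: -84672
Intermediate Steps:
O(r) = r³
v = 216 (v = -9*(4*(-5) - 4) = -9*(-20 - 4) = -9*(-24) = 216)
L(d) = -6 (L(d) = -6 + 3*((d - d)*d) = -6 + 3*(0*d) = -6 + 3*0 = -6 + 0 = -6)
x(C, M) = 216
x(U(0, 1), L(O(-1)))*t = 216*(-392) = -84672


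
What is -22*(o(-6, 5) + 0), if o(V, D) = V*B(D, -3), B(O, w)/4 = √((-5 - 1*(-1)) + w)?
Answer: 528*I*√7 ≈ 1397.0*I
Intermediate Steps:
B(O, w) = 4*√(-4 + w) (B(O, w) = 4*√((-5 - 1*(-1)) + w) = 4*√((-5 + 1) + w) = 4*√(-4 + w))
o(V, D) = 4*I*V*√7 (o(V, D) = V*(4*√(-4 - 3)) = V*(4*√(-7)) = V*(4*(I*√7)) = V*(4*I*√7) = 4*I*V*√7)
-22*(o(-6, 5) + 0) = -22*(4*I*(-6)*√7 + 0) = -22*(-24*I*√7 + 0) = -(-528)*I*√7 = 528*I*√7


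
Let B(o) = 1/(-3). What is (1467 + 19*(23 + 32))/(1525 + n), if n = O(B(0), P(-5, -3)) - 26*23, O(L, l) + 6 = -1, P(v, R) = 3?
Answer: 314/115 ≈ 2.7304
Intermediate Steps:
B(o) = -1/3
O(L, l) = -7 (O(L, l) = -6 - 1 = -7)
n = -605 (n = -7 - 26*23 = -7 - 598 = -605)
(1467 + 19*(23 + 32))/(1525 + n) = (1467 + 19*(23 + 32))/(1525 - 605) = (1467 + 19*55)/920 = (1467 + 1045)*(1/920) = 2512*(1/920) = 314/115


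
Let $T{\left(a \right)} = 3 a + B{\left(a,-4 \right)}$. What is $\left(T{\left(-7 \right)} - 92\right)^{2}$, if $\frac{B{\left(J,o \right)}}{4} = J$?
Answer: $19881$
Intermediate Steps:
$B{\left(J,o \right)} = 4 J$
$T{\left(a \right)} = 7 a$ ($T{\left(a \right)} = 3 a + 4 a = 7 a$)
$\left(T{\left(-7 \right)} - 92\right)^{2} = \left(7 \left(-7\right) - 92\right)^{2} = \left(-49 - 92\right)^{2} = \left(-141\right)^{2} = 19881$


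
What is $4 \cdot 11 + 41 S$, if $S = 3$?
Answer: $167$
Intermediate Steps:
$4 \cdot 11 + 41 S = 4 \cdot 11 + 41 \cdot 3 = 44 + 123 = 167$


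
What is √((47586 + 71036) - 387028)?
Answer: I*√268406 ≈ 518.08*I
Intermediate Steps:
√((47586 + 71036) - 387028) = √(118622 - 387028) = √(-268406) = I*√268406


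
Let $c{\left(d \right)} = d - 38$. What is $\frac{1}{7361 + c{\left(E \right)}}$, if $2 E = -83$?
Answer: $\frac{2}{14563} \approx 0.00013733$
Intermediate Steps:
$E = - \frac{83}{2}$ ($E = \frac{1}{2} \left(-83\right) = - \frac{83}{2} \approx -41.5$)
$c{\left(d \right)} = -38 + d$
$\frac{1}{7361 + c{\left(E \right)}} = \frac{1}{7361 - \frac{159}{2}} = \frac{1}{\frac{14563}{2}} = \frac{2}{14563}$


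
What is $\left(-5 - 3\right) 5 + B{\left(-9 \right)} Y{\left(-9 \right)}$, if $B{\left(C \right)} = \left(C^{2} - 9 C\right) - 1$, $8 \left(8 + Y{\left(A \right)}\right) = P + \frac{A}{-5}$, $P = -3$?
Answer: $- \frac{27043}{20} \approx -1352.2$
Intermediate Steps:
$Y{\left(A \right)} = - \frac{67}{8} - \frac{A}{40}$ ($Y{\left(A \right)} = -8 + \frac{-3 + \frac{A}{-5}}{8} = -8 + \frac{-3 + A \left(- \frac{1}{5}\right)}{8} = -8 + \frac{-3 - \frac{A}{5}}{8} = -8 - \left(\frac{3}{8} + \frac{A}{40}\right) = - \frac{67}{8} - \frac{A}{40}$)
$B{\left(C \right)} = -1 + C^{2} - 9 C$
$\left(-5 - 3\right) 5 + B{\left(-9 \right)} Y{\left(-9 \right)} = \left(-5 - 3\right) 5 + \left(-1 + \left(-9\right)^{2} - -81\right) \left(- \frac{67}{8} - - \frac{9}{40}\right) = \left(-8\right) 5 + \left(-1 + 81 + 81\right) \left(- \frac{67}{8} + \frac{9}{40}\right) = -40 + 161 \left(- \frac{163}{20}\right) = -40 - \frac{26243}{20} = - \frac{27043}{20}$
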